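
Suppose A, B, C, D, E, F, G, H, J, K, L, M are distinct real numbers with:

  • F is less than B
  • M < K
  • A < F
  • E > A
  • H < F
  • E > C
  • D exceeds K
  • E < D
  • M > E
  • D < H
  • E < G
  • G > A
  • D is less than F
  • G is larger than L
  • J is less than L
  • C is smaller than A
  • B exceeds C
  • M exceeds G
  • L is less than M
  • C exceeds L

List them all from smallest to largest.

Each adjacent pair is fixed by a given relation: J < L; L < C; C < A; A < E; E < G; G < M; M < K; K < D; D < H; H < F; F < B. Chaining them end to end gives the full order.

J < L < C < A < E < G < M < K < D < H < F < B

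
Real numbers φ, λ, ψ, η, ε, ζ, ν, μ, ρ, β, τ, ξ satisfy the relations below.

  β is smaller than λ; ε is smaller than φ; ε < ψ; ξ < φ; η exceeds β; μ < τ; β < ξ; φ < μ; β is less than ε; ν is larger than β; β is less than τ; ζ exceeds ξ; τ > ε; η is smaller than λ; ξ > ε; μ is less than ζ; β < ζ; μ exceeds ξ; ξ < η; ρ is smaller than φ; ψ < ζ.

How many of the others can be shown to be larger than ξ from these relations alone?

6

The elements the relations force above ξ are η, φ, μ, λ, τ, ζ — no chain reaches any other.
That is 6.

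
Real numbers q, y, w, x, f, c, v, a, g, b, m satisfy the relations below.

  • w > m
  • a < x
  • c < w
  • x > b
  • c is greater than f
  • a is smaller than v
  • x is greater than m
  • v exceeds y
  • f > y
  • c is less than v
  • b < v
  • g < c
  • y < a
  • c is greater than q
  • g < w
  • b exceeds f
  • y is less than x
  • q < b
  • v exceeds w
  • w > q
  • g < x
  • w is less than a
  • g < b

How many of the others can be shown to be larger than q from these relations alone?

6

From q the given relations immediately reach c, w, b.
From those, a, x, v — 6 in total.
Nothing else is reachable above q; 6 in all.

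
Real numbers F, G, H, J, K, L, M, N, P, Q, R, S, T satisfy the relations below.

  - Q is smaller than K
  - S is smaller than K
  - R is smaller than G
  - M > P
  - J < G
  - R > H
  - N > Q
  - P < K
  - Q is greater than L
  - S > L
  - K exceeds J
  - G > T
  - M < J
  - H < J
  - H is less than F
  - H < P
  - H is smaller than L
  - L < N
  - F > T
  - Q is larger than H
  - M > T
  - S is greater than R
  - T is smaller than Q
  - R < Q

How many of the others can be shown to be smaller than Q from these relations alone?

From Q the given relations immediately reach H, R, L, T.
Nothing else is reachable below Q; 4 in all.

4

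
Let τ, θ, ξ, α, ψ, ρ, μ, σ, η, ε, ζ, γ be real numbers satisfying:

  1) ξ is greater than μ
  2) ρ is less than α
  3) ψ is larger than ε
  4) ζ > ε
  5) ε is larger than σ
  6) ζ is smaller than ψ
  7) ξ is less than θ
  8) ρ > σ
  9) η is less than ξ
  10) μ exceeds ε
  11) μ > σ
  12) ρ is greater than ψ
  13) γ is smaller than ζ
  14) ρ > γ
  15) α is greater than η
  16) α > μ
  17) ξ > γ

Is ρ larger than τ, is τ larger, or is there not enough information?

undetermined

Following every chain through τ: nothing is chained to τ.
ρ is not reached, and no chain runs the other way from ρ to τ.
So the given relations leave the order of τ and ρ undetermined.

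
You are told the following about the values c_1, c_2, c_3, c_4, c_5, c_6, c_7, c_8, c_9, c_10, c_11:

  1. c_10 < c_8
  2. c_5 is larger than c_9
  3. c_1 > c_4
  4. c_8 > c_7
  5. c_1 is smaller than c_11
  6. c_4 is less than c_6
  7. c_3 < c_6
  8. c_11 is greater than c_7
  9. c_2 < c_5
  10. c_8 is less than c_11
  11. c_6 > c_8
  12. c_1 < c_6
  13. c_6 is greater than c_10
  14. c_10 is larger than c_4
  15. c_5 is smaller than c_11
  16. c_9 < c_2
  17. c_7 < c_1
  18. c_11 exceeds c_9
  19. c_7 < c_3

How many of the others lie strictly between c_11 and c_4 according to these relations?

Chaining upward from c_4 reaches: c_1, c_10, c_8, c_6.
Chaining downward from c_11 reaches: c_9, c_2, c_7, c_1, c_5, c_10, c_8.
Strictly between c_4 and c_11 are those in both lists: c_1, c_10, c_8 — 3 elements.

3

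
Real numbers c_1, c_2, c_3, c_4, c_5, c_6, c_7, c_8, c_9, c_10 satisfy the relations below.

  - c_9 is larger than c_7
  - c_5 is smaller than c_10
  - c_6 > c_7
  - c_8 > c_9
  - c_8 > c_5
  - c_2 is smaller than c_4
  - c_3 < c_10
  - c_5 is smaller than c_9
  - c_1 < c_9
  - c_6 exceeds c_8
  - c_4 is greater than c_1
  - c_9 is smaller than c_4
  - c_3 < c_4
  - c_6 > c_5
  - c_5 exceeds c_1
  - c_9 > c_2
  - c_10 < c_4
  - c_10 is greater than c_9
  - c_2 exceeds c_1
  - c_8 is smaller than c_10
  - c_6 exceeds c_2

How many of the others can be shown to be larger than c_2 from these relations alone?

From c_2 the given relations immediately reach c_9, c_6, c_4.
From those, c_8, c_10 — 5 in total.
No other element is forced above c_2 by the given relations, so the count is 5.

5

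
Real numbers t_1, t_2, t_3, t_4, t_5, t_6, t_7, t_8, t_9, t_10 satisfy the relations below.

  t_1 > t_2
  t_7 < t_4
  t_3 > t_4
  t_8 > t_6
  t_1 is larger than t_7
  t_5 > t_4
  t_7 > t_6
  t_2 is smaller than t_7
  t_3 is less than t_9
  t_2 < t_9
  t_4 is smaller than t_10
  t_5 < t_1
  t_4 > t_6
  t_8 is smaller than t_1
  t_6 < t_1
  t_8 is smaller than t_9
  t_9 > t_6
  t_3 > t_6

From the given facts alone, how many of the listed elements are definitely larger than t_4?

The elements the relations force above t_4 are t_10, t_3, t_5, t_9, t_1 — no chain reaches any other.
That is 5.

5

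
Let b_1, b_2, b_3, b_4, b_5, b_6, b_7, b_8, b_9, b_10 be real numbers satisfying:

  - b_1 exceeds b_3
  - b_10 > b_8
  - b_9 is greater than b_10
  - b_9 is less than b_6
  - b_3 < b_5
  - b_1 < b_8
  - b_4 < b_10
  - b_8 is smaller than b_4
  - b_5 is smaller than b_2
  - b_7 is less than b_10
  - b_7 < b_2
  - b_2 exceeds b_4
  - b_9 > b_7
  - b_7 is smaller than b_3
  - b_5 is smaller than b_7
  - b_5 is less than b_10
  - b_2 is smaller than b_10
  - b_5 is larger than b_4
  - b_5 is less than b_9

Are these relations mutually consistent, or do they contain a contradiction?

Chaining the given relations yields b_3 < b_1 < b_8 < b_4 < b_5 < b_7, so b_3 < b_7. But one relation states b_7 < b_3. These cannot both hold.

inconsistent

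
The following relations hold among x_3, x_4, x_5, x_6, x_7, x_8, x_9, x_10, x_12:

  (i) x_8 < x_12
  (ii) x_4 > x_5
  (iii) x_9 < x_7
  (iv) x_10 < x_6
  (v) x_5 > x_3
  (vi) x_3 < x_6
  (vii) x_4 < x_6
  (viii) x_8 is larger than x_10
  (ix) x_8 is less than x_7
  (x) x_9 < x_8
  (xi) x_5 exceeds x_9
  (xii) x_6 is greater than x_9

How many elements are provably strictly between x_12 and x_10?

1

The relations place x_10 below x_12. An element lies strictly between them when it is forced above x_10 and also forced below x_12.
Above x_10: {x_8, x_7, x_6}. Below x_12: {x_9, x_8}.
Intersection: {x_8} — 1.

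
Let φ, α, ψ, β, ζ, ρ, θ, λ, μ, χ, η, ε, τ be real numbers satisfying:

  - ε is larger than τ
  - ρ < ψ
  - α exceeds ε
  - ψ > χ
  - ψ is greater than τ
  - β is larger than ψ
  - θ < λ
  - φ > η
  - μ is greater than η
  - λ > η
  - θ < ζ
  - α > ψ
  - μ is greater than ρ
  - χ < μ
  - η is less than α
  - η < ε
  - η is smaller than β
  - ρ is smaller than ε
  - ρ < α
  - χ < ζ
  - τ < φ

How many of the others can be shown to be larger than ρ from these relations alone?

5

From ρ the given relations immediately reach μ, ε, ψ, α.
From those, β — 5 in total.
Nothing else is reachable above ρ; 5 in all.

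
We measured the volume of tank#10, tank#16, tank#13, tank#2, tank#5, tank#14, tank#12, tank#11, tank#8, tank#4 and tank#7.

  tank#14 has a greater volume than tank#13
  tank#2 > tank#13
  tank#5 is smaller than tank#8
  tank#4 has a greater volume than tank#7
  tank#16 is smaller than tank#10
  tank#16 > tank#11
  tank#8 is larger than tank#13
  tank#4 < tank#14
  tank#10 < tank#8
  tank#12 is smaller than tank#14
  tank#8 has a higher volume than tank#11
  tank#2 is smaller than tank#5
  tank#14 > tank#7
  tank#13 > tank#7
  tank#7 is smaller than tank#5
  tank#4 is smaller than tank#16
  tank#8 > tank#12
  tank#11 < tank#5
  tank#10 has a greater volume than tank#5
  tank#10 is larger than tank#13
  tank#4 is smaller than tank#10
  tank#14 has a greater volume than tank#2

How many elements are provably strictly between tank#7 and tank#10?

5

Chaining upward from tank#7 reaches: tank#13, tank#4, tank#2, tank#16, tank#14, tank#5, tank#8.
Chaining downward from tank#10 reaches: tank#13, tank#11, tank#4, tank#2, tank#16, tank#5.
Strictly between tank#7 and tank#10 are those in both lists: tank#13, tank#4, tank#2, tank#16, tank#5 — 5 elements.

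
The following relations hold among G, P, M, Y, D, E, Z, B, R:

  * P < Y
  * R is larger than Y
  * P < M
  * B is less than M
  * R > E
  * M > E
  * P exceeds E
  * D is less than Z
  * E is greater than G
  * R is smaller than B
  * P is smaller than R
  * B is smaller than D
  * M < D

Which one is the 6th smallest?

Piecing the relations together gives one ordering: G < E < P < Y < R < B < M < D < Z.
The 6th smallest is B.

B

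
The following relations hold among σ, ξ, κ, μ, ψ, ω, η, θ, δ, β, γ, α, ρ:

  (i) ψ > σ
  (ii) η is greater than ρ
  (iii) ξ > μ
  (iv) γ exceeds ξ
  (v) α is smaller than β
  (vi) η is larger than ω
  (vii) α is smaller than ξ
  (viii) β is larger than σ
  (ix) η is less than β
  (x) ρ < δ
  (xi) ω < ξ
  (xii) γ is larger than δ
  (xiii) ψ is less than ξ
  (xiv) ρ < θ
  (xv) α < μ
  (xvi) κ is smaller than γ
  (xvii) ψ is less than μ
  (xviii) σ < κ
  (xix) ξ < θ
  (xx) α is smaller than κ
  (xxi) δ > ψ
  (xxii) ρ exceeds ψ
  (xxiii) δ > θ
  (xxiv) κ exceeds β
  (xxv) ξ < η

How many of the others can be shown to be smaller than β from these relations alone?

From β the given relations immediately reach α, σ, η.
From those, ω, ξ, ρ — 6 in total.
From those, ψ, μ — 8 in total.
No other element is forced below β by the given relations, so the count is 8.

8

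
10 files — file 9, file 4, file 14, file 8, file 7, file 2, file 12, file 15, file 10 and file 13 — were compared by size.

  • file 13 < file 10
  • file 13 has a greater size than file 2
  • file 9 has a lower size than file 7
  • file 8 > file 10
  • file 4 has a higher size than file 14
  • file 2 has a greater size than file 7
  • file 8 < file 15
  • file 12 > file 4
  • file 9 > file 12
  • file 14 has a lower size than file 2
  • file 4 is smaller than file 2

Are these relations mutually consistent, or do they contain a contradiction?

The single ordering file 14 < file 4 < file 12 < file 9 < file 7 < file 2 < file 13 < file 10 < file 8 < file 15 satisfies every listed relation, so no contradiction arises.

consistent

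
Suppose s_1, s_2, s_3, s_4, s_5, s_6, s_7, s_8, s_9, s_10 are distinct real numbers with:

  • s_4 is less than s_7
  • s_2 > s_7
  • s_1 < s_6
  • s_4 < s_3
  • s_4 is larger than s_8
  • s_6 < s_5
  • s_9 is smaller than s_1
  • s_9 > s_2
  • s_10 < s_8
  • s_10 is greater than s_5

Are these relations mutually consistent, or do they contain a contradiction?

Chaining the given relations yields s_7 < s_2 < s_9 < s_1 < s_6 < s_5 < s_10 < s_8 < s_4, so s_7 < s_4. But one relation states s_4 < s_7. These cannot both hold.

inconsistent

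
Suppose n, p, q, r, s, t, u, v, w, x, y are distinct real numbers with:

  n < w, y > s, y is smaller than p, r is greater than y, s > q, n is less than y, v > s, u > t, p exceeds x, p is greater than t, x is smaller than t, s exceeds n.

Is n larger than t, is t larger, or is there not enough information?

undetermined

Following every chain through n: above n we get s, v, y, r, w, p.
t is not reached, and no chain runs the other way from t to n.
So the given relations leave the order of n and t undetermined.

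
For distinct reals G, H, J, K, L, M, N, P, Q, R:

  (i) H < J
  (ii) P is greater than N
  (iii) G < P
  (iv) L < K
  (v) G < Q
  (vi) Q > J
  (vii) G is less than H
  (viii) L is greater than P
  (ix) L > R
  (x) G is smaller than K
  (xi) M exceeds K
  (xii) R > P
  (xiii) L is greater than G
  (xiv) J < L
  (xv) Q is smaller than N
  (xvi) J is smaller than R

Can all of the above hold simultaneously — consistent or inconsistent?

consistent

The single ordering G < H < J < Q < N < P < R < L < K < M satisfies every listed relation, so no contradiction arises.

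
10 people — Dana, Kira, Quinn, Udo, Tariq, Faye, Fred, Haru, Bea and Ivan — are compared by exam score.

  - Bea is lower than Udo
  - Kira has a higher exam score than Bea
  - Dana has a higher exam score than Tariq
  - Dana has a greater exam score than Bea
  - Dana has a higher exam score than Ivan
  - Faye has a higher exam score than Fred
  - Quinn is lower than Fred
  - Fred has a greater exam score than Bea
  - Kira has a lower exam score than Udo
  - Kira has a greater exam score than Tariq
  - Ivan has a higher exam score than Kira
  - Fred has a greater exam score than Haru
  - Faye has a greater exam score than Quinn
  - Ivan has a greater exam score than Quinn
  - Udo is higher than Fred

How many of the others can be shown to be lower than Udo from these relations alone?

From Udo the given relations immediately reach Bea, Kira, Fred.
From those, Tariq, Quinn, Haru — 6 in total.
Nothing else is reachable below Udo; 6 in all.

6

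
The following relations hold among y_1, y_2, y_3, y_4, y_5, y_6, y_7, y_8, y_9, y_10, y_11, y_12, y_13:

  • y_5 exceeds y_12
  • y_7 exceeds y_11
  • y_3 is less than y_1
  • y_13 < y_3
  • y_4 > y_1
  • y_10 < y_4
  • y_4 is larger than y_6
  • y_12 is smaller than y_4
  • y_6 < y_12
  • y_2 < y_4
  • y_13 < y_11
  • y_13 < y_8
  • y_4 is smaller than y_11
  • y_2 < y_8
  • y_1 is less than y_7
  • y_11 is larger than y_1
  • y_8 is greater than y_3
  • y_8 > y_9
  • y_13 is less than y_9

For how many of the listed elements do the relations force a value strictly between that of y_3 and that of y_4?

Chaining upward from y_3 reaches: y_1, y_8, y_11, y_7.
Chaining downward from y_4 reaches: y_6, y_12, y_13, y_10, y_1, y_2.
Strictly between y_3 and y_4 are those in both lists: y_1 — 1 element.

1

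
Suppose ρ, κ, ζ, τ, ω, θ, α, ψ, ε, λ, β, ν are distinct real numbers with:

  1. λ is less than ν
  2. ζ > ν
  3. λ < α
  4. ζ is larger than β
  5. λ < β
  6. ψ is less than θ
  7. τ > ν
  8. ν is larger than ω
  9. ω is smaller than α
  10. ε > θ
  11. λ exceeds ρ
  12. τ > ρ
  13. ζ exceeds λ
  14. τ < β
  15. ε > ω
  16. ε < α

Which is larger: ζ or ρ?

ρ < λ and λ < ν give ρ < ν.
Then ν < τ extends the chain to τ.
With τ < β: ρ < λ < ν < τ < β.
With β < ζ: ρ < λ < ν < τ < β < ζ.
So ρ < ζ; ζ is the larger of the two.

ζ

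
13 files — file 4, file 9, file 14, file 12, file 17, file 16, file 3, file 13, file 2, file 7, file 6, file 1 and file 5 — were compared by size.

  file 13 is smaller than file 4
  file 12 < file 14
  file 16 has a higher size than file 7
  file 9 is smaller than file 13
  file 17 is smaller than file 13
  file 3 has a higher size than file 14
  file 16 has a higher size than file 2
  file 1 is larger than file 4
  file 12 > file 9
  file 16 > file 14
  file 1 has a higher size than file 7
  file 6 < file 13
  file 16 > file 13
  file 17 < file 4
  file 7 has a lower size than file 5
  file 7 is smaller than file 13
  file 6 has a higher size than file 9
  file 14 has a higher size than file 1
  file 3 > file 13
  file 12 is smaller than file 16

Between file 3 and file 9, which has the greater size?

Chaining the given relations: file 9 < file 6 < file 13 < file 4 < file 1 < file 14 < file 3.
So file 9 < file 3; file 3 is the larger of the two.

file 3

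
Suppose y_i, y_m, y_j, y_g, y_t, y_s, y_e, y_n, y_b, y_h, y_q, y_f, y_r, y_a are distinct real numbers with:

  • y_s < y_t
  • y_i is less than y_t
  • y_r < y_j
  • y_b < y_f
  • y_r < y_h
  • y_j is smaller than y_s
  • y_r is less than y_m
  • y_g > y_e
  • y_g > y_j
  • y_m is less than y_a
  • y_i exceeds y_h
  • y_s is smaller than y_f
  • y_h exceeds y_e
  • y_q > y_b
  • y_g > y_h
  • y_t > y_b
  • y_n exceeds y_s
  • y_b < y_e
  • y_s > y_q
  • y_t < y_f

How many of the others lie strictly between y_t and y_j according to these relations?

The relations place y_j below y_t. An element lies strictly between them when it is forced above y_j and also forced below y_t.
Above y_j: {y_g, y_s, y_n, y_f}. Below y_t: {y_b, y_r, y_e, y_h, y_i, y_q, y_s}.
Intersection: {y_s} — 1.

1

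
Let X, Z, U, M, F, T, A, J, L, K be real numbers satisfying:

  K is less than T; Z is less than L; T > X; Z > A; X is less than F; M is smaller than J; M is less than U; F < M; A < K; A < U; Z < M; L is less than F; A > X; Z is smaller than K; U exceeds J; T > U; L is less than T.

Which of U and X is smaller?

The relevant relations are X < A; A < Z; Z < L; L < F; F < M; M < J; J < U.
Together: X < A < Z < L < F < M < J < U.
So X < U; X is the smaller of the two.

X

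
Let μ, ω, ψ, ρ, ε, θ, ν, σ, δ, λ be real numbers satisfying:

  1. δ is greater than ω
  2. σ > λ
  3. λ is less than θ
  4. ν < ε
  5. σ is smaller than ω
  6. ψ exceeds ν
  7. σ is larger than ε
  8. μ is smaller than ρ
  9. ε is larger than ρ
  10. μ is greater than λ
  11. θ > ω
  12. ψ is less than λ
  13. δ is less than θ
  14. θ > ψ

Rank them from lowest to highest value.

ν < ψ < λ < μ < ρ < ε < σ < ω < δ < θ

Nothing is placed below ν, so it is least; from there ν < ψ; ψ < λ; λ < μ; μ < ρ; ρ < ε; ε < σ; σ < ω; ω < δ; δ < θ, each given directly.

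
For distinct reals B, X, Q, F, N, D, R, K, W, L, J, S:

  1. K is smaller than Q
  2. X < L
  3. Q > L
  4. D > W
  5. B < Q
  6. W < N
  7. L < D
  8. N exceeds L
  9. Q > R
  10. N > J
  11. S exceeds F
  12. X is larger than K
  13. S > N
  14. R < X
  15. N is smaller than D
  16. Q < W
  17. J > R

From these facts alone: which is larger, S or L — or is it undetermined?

L < Q and Q < W give L < W.
Then W < N extends the chain to N.
With N < S: L < Q < W < N < S.
So S is larger.

S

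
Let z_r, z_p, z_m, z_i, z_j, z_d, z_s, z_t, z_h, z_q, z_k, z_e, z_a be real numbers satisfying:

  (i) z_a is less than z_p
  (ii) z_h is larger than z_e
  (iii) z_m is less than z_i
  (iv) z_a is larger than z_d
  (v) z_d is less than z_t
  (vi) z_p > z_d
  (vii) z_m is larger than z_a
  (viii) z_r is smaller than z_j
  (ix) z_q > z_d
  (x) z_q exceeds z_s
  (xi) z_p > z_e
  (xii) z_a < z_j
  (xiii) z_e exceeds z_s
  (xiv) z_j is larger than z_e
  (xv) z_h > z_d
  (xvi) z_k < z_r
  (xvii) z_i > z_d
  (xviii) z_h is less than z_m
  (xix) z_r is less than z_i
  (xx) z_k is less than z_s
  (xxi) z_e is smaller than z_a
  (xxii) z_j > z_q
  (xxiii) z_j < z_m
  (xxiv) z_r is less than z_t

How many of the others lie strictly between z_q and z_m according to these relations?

Chaining upward from z_q reaches: z_j, z_i.
Chaining downward from z_m reaches: z_k, z_s, z_d, z_e, z_a, z_h, z_r, z_j.
Strictly between z_q and z_m are those in both lists: z_j — 1 element.

1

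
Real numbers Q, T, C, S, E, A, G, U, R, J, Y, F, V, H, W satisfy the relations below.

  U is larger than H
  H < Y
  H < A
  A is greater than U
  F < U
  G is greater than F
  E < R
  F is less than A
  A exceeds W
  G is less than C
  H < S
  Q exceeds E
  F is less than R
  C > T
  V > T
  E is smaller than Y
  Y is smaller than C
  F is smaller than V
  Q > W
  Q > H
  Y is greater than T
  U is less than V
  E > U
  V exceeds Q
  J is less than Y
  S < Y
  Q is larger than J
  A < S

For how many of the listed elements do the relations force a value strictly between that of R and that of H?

2

The relations place H below R. An element lies strictly between them when it is forced above H and also forced below R.
Above H: {U, A, E, S, Q, Y, V, C}. Below R: {F, U, E}.
Intersection: {U, E} — 2.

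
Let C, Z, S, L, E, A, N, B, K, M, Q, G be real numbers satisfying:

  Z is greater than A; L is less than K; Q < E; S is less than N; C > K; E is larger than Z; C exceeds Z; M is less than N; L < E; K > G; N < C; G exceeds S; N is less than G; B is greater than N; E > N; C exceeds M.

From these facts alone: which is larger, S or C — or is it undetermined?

The relevant relations are S < N; N < G; G < K; K < C.
Chaining these gives S < N < G < K < C.
So C is larger.

C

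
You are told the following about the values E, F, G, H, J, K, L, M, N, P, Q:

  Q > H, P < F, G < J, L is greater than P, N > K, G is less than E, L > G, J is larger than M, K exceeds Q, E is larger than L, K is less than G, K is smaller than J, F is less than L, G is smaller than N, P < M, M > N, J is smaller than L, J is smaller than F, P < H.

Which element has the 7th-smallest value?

The consecutive relations fix a unique order: P < H < Q < K < G < N < M < J < F < L < E.
The 7th smallest is M.

M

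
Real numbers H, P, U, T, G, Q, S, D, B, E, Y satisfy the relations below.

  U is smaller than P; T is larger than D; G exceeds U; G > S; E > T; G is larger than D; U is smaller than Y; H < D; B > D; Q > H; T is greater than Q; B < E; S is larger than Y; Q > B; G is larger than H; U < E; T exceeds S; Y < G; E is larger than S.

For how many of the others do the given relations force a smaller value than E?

From E the given relations immediately reach U, S, B, T.
From those, Y, D, Q — 7 in total.
From those, H — 8 in total.
No other element is forced below E by the given relations, so the count is 8.

8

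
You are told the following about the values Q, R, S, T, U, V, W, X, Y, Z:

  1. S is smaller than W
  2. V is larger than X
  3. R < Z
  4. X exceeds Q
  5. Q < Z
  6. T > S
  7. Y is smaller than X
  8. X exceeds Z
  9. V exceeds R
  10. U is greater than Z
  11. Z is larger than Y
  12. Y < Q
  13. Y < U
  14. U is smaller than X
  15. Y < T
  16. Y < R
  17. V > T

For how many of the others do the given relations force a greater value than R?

From R the given relations immediately reach Z, V.
From those, U, X — 4 in total.
No other element is forced above R by the given relations, so the count is 4.

4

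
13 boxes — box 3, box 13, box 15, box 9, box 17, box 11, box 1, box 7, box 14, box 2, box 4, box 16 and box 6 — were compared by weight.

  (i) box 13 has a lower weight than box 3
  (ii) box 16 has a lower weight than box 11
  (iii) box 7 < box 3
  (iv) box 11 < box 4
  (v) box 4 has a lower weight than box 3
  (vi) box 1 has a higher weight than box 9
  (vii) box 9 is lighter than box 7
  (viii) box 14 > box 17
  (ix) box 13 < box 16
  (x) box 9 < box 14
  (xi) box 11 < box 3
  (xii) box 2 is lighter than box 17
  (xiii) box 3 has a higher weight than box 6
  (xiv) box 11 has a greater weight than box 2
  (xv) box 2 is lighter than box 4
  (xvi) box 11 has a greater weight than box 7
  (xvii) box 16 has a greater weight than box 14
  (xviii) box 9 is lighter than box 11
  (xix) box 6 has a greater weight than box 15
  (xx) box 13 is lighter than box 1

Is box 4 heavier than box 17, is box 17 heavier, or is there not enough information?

box 4

Chaining the given relations: box 17 < box 14 < box 16 < box 11 < box 4.
So box 4 is heavier.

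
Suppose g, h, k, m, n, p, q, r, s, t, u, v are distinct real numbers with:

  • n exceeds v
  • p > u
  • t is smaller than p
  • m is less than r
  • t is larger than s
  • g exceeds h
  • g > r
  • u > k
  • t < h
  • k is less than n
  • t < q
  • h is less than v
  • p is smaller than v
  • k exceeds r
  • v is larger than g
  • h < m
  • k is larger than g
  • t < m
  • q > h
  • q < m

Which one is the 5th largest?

Chaining the given pairs: s < t < h < q < m < r < g < k < u < p < v < n.
The 5th largest is k.

k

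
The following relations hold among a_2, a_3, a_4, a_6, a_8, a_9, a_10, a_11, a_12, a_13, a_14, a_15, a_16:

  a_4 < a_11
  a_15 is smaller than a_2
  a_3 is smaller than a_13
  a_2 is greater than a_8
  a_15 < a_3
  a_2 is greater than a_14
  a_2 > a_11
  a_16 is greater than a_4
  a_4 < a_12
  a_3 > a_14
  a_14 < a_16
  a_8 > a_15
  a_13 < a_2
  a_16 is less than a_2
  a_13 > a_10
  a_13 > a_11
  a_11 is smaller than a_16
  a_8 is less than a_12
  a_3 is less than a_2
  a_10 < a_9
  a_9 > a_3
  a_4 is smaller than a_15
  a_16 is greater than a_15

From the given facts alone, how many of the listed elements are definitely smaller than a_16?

From a_16 the given relations immediately reach a_4, a_14, a_15, a_11.
Nothing else is reachable below a_16; 4 in all.

4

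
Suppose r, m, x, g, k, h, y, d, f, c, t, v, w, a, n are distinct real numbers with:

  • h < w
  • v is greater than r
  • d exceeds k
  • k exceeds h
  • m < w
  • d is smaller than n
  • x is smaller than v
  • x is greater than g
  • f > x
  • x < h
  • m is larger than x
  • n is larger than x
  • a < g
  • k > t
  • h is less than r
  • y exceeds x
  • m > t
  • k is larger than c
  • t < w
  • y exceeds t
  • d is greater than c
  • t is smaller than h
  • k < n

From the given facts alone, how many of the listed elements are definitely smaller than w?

Directly below w: t, h, m.
One step further: x (4 so far).
One step further: g (5 so far).
One step further: a (6 so far).
Nothing else is reachable below w; 6 in all.

6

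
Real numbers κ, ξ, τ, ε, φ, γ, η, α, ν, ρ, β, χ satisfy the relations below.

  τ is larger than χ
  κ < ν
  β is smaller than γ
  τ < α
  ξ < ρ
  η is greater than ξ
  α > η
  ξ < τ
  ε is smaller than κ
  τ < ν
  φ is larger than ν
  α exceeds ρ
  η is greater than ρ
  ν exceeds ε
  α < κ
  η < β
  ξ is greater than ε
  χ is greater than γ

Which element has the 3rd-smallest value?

ρ

Chaining the given pairs: ε < ξ < ρ < η < β < γ < χ < τ < α < κ < ν < φ.
Counting 3 from the smallest end gives ρ.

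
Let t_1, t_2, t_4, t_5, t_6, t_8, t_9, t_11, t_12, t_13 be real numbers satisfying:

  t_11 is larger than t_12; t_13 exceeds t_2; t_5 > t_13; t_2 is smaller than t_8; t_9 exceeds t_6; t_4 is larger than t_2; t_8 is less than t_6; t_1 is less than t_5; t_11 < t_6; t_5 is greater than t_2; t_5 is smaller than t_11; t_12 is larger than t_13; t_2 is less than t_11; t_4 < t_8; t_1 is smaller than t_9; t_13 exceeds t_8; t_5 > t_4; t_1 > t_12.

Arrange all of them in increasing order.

Nothing is placed below t_2, so it is least; from there t_2 < t_4; t_4 < t_8; t_8 < t_13; t_13 < t_12; t_12 < t_1; t_1 < t_5; t_5 < t_11; t_11 < t_6; t_6 < t_9, each given directly.

t_2 < t_4 < t_8 < t_13 < t_12 < t_1 < t_5 < t_11 < t_6 < t_9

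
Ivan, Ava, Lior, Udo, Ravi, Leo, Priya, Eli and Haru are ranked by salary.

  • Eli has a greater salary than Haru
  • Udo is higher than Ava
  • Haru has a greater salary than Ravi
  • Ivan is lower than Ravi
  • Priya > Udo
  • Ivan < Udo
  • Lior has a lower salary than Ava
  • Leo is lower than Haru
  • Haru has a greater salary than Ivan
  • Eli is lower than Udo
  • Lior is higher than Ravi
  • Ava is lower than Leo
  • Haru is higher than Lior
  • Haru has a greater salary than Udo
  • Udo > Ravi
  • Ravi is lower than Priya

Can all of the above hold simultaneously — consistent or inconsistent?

Chaining the given relations yields Haru < Eli < Udo, so Haru < Udo. But one relation states Udo < Haru. These cannot both hold.

inconsistent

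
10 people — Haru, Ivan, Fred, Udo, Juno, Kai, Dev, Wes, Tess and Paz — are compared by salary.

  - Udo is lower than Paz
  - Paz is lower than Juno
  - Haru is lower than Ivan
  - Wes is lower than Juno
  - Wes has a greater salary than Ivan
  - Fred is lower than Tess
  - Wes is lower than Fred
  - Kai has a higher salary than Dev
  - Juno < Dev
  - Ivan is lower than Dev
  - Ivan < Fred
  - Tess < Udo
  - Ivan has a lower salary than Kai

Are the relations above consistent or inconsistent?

Every relation is compatible with Haru < Ivan < Wes < Fred < Tess < Udo < Paz < Juno < Dev < Kai; the set is consistent.

consistent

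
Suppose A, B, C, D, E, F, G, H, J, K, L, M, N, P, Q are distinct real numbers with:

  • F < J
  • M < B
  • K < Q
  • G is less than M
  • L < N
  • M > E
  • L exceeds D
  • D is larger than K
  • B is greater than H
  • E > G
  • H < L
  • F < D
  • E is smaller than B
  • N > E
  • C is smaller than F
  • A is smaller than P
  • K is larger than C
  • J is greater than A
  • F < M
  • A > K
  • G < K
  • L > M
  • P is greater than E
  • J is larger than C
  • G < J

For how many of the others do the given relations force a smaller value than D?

From D the given relations immediately reach K, F.
From those, G, C — 4 in total.
No other element is forced below D by the given relations, so the count is 4.

4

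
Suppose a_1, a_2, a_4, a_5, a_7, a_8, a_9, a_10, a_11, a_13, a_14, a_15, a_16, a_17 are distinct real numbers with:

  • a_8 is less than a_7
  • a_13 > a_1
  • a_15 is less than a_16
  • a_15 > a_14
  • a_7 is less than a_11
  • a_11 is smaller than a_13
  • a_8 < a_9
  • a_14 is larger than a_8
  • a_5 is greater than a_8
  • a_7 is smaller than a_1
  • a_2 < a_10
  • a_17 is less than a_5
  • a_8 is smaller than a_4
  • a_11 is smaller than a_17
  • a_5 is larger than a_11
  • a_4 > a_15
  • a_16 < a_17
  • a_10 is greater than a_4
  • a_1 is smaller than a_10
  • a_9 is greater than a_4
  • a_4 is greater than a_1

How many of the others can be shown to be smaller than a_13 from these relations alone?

4

From a_13 the given relations immediately reach a_1, a_11.
From those, a_7 — 3 in total.
From those, a_8 — 4 in total.
No other element is forced below a_13 by the given relations, so the count is 4.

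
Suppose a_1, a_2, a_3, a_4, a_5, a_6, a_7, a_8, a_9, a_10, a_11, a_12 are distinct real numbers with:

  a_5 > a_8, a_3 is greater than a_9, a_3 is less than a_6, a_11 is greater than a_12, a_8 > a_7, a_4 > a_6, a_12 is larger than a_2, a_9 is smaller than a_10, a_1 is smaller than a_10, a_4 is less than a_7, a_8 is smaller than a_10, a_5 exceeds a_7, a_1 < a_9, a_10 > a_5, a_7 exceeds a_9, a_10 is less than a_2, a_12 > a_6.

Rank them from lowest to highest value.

The consecutive links are each given: a_1 < a_9; a_9 < a_3; a_3 < a_6; a_6 < a_4; a_4 < a_7; a_7 < a_8; a_8 < a_5; a_5 < a_10; a_10 < a_2; a_2 < a_12; a_12 < a_11.

a_1 < a_9 < a_3 < a_6 < a_4 < a_7 < a_8 < a_5 < a_10 < a_2 < a_12 < a_11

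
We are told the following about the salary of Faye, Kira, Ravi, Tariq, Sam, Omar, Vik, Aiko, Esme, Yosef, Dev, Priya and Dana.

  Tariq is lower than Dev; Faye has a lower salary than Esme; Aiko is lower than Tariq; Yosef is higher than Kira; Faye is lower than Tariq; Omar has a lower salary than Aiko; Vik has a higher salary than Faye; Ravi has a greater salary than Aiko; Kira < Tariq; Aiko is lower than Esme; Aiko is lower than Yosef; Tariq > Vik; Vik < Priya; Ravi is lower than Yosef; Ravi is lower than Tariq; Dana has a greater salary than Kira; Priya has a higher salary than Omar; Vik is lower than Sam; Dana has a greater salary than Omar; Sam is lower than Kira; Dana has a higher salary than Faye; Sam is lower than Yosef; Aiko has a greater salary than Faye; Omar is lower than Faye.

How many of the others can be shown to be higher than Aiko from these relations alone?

5

The elements the relations force above Aiko are Ravi, Tariq, Yosef, Dev, Esme — no chain reaches any other.
That is 5.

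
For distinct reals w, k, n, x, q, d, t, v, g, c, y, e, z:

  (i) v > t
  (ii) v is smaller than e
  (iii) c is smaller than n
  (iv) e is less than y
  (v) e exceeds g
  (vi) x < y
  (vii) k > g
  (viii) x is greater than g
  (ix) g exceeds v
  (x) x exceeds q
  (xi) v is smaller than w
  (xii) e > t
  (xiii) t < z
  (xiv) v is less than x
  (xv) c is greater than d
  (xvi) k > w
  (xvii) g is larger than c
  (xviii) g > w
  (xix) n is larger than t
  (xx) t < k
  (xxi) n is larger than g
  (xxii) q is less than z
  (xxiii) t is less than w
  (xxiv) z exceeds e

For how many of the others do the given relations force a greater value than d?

Directly above d: c.
One step further: g, n (3 so far).
One step further: e, k, x (6 so far).
One step further: z, y (8 so far).
No other element is forced above d by the given relations, so the count is 8.

8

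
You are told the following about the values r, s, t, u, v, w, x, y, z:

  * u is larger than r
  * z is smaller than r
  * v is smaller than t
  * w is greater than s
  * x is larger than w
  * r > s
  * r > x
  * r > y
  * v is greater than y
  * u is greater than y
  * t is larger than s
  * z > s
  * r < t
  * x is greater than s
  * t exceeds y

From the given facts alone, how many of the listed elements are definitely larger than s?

6

The elements the relations force above s are w, x, z, r, u, t — no chain reaches any other.
That is 6.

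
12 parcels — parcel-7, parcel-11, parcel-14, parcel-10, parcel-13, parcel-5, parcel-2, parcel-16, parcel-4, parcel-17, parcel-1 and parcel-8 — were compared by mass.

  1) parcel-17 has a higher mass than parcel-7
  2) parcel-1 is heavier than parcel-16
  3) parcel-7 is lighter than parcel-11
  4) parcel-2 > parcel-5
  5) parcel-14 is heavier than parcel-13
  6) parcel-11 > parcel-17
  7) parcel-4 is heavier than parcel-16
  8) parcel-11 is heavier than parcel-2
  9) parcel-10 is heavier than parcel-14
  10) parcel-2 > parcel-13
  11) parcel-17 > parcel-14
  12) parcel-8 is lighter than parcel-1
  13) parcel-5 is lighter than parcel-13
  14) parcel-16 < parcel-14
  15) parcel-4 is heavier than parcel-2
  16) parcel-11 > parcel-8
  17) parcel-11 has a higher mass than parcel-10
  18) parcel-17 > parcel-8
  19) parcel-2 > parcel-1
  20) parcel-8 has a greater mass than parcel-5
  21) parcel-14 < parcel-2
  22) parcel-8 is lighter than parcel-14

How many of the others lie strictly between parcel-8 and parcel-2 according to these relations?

2

The relations place parcel-8 below parcel-2. An element lies strictly between them when it is forced above parcel-8 and also forced below parcel-2.
Above parcel-8: {parcel-14, parcel-1, parcel-10, parcel-17, parcel-11, parcel-4}. Below parcel-2: {parcel-16, parcel-5, parcel-13, parcel-14, parcel-1}.
Intersection: {parcel-14, parcel-1} — 2.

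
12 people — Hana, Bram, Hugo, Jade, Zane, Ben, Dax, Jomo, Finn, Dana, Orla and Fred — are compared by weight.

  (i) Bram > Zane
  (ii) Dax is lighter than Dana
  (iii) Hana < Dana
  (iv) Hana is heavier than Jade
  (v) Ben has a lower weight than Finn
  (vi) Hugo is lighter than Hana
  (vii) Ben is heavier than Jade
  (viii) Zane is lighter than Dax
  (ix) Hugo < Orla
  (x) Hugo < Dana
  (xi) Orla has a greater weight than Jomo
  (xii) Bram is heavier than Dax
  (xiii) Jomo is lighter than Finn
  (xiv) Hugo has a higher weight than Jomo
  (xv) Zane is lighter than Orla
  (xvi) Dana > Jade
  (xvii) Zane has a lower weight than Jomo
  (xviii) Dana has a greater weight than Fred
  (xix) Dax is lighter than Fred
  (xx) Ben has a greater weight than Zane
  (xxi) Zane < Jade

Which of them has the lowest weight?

Chaining upward from Zane: directly above it, Jade, Jomo, Ben, Dax, Orla, Bram; then Hugo, Fred, Finn, Hana, Dana.
That covers every other element, and nothing is given below Zane, so Zane is the lowest weight.

Zane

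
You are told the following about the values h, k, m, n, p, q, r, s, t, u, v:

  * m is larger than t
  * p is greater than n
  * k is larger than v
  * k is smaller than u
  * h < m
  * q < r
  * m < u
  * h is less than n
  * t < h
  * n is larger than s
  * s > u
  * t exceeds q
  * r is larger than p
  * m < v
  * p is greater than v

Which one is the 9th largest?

Piecing the relations together gives one ordering: q < t < h < m < v < k < u < s < n < p < r.
Counting 9 from the largest end gives h.

h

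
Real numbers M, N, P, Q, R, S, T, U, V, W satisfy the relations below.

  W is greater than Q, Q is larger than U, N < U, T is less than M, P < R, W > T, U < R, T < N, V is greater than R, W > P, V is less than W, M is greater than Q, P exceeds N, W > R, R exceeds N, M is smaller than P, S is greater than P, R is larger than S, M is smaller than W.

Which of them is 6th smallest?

P

The consecutive relations fix a unique order: T < N < U < Q < M < P < S < R < V < W.
Counting 6 from the smallest end gives P.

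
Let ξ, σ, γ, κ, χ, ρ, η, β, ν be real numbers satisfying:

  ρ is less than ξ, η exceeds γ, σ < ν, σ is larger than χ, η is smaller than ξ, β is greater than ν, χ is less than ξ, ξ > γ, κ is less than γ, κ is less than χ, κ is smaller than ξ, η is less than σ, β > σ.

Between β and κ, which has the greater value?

Link the given pairs in sequence: κ < γ; γ < η; η < σ; σ < ν; ν < β.
Together: κ < γ < η < σ < ν < β.
So κ < β; β is the larger of the two.

β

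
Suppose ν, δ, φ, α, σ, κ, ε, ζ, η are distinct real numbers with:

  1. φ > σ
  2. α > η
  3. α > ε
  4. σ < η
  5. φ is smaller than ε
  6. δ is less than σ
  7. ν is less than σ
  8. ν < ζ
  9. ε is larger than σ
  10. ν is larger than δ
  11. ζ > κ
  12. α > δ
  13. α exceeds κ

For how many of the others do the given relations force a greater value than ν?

From ν the given relations immediately reach σ, ζ.
From those, φ, η, ε — 5 in total.
From those, α — 6 in total.
No other element is forced above ν by the given relations, so the count is 6.

6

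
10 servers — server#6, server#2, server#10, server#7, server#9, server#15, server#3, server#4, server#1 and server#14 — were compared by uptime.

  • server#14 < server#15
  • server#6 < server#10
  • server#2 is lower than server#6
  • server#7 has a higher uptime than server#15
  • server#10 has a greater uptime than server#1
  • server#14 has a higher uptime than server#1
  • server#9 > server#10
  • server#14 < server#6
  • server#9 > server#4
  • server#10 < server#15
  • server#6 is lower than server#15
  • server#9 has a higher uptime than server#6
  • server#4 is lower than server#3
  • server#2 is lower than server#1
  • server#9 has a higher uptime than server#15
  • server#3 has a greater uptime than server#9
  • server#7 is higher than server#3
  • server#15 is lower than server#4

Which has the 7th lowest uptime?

The consecutive relations fix a unique order: server#2 < server#1 < server#14 < server#6 < server#10 < server#15 < server#4 < server#9 < server#3 < server#7.
Counting 7 from the smallest end gives server#4.

server#4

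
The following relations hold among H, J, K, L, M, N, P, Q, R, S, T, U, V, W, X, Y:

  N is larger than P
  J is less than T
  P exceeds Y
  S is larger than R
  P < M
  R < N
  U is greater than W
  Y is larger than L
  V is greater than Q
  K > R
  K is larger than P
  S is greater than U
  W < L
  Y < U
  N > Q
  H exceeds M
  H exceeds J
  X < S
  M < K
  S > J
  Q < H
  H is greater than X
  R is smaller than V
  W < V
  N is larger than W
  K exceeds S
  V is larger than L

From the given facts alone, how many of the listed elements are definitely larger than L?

9

The elements the relations force above L are Y, V, P, M, U, S, K, H, N — no chain reaches any other.
That is 9.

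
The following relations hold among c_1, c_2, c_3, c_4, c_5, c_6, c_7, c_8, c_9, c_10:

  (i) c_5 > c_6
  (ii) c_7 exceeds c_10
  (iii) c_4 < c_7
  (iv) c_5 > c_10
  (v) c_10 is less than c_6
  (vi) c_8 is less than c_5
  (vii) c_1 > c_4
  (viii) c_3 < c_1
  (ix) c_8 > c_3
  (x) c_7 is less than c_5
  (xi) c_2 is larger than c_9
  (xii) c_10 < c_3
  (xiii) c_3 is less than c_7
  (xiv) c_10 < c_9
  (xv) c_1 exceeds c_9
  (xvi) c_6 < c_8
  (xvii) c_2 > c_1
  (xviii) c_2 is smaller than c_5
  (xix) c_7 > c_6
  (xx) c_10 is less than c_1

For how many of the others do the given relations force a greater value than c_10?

From c_10 the given relations immediately reach c_6, c_3, c_9, c_7, c_1, c_5.
From those, c_8, c_2 — 8 in total.
Nothing else is reachable above c_10; 8 in all.

8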